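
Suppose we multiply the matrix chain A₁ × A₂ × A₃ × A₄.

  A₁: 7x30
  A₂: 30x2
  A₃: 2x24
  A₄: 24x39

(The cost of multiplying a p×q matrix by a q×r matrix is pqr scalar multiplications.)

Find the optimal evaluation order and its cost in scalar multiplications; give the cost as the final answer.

2838

Adjacent pairs: A₁A₂ = 7·30·2 = 420; A₂A₃ = 30·2·24 = 1440; A₃A₄ = 2·24·39 = 1872.
Length 3: A₁..A₃: k=1: 0+1440+7·30·24=6480; k=2: 420+0+7·2·24=756 → min 756 | A₂..A₄: k=2: 0+1872+30·2·39=4212; k=3: 1440+0+30·24·39=29520 → min 4212.
Length 4: A₁..A₄: k=1: 0+4212+7·30·39=12402; k=2: 420+1872+7·2·39=2838; k=3: 756+0+7·24·39=7308 → min 2838.
Optimal parenthesization: ((A₁ × A₂) × (A₃ × A₄)) with cost 2838.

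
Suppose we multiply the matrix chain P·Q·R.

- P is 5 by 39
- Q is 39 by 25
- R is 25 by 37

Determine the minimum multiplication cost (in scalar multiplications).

9500

Order (P·(Q·R)): (Q·R): 39×25 by 25×37 → 39×37, cost 39·25·37 = 36075; (P·(Q·R)): 5×39 by 39×37 → 5×37, cost 5·39·37 = 7215; cumulative 43290. Total 43290.
Order ((P·Q)·R): (P·Q): 5×39 by 39×25 → 5×25, cost 5·39·25 = 4875; ((P·Q)·R): 5×25 by 25×37 → 5×37, cost 5·25·37 = 4625; cumulative 9500. Total 9500.
Minimum: 9500.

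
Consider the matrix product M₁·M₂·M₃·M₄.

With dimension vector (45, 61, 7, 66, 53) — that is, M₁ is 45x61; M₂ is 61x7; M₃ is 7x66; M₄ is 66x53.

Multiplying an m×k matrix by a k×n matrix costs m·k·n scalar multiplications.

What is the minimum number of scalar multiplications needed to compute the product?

Adjacent pairs: M₁M₂ = 45·61·7 = 19215; M₂M₃ = 61·7·66 = 28182; M₃M₄ = 7·66·53 = 24486.
Length 3: M₁..M₃: k=1: 0+28182+45·61·66=209352; k=2: 19215+0+45·7·66=40005 → min 40005 | M₂..M₄: k=2: 0+24486+61·7·53=47117; k=3: 28182+0+61·66·53=241560 → min 47117.
Length 4: M₁..M₄: k=1: 0+47117+45·61·53=192602; k=2: 19215+24486+45·7·53=60396; k=3: 40005+0+45·66·53=197415 → min 60396.
Optimal order: ((M₁·M₂)·(M₃·M₄)) with cost 60396.

60396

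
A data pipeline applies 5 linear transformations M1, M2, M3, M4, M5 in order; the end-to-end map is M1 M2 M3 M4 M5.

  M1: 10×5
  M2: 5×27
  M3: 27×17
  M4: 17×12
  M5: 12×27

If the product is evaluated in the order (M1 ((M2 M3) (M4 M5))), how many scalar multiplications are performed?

11448

(M2 M3): 5×27 by 27×17 → 5×17, cost 5·27·17 = 2295
(M4 M5): 17×12 by 12×27 → 17×27, cost 17·12·27 = 5508
((M2 M3) (M4 M5)): 5×17 by 17×27 → 5×27, cost 5·17·27 = 2295; cumulative 10098
(M1 ((M2 M3) (M4 M5))): 10×5 by 5×27 → 10×27, cost 10·5·27 = 1350; cumulative 11448
Total: 11448 scalar multiplications.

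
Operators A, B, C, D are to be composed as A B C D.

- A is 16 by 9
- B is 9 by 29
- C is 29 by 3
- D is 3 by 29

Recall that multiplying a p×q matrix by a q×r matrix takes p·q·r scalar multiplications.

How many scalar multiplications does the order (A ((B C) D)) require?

(B C): 9×29 by 29×3 → 9×3, cost 9·29·3 = 783
((B C) D): 9×3 by 3×29 → 9×29, cost 9·3·29 = 783; cumulative 1566
(A ((B C) D)): 16×9 by 9×29 → 16×29, cost 16·9·29 = 4176; cumulative 5742
Total: 5742 scalar multiplications.

5742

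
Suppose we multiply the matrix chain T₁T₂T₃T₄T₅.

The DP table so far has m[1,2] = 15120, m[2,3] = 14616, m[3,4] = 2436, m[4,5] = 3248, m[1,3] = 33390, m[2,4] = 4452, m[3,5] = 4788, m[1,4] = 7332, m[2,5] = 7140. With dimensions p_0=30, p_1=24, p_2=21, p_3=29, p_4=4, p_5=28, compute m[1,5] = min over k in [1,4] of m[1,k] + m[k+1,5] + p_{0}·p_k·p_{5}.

m[1,5] = min over k∈[1,4] of m[1,k]+m[k+1,5]+p_{0}·p_k·p_{5}.
k=1: 0 + 7140 + 30·24·28 = 27300; k=2: 15120 + 4788 + 30·21·28 = 37548; k=3: 33390 + 3248 + 30·29·28 = 60998; k=4: 7332 + 0 + 30·4·28 = 10692.
Minimum: 10692 at k=4.

10692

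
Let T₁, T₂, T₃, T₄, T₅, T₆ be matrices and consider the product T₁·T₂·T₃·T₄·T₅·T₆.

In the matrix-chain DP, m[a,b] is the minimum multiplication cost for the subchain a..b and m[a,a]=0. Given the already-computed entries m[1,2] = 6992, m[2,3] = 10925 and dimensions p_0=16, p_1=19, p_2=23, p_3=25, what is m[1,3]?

m[1,3] = min over k∈[1,2] of m[1,k]+m[k+1,3]+p_{0}·p_k·p_{3}.
k=1: 0 + 10925 + 16·19·25 = 18525; k=2: 6992 + 0 + 16·23·25 = 16192.
Minimum: 16192 at k=2.

16192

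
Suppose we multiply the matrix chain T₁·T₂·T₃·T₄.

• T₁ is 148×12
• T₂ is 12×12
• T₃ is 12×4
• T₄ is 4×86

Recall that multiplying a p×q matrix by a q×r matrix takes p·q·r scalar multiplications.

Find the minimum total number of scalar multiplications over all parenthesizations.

58592

Adjacent pairs: T₁T₂ = 148·12·12 = 21312; T₂T₃ = 12·12·4 = 576; T₃T₄ = 12·4·86 = 4128.
Length 3: T₁..T₃: k=1: 0+576+148·12·4=7680; k=2: 21312+0+148·12·4=28416 → min 7680 | T₂..T₄: k=2: 0+4128+12·12·86=16512; k=3: 576+0+12·4·86=4704 → min 4704.
Length 4: T₁..T₄: k=1: 0+4704+148·12·86=157440; k=2: 21312+4128+148·12·86=178176; k=3: 7680+0+148·4·86=58592 → min 58592.
Optimal order: ((T₁·(T₂·T₃))·T₄) with cost 58592.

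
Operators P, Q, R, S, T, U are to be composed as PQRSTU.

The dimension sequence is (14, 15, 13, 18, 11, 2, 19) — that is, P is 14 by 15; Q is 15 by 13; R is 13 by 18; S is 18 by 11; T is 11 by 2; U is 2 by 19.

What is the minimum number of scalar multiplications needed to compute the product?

Adjacent pairs: PQ = 14·15·13 = 2730; QR = 15·13·18 = 3510; RS = 13·18·11 = 2574; ST = 18·11·2 = 396; TU = 11·2·19 = 418.
Length 3: P..R: k=1: 0+3510+14·15·18=7290; k=2: 2730+0+14·13·18=6006 → min 6006 | Q..S: k=2: 0+2574+15·13·11=4719; k=3: 3510+0+15·18·11=6480 → min 4719 | R..T: k=3: 0+396+13·18·2=864; k=4: 2574+0+13·11·2=2860 → min 864 | S..U: k=4: 0+418+18·11·19=4180; k=5: 396+0+18·2·19=1080 → min 1080.
Length 4: P..S: k=1: 0+4719+14·15·11=7029; k=2: 2730+2574+14·13·11=7306; k=3: 6006+0+14·18·11=8778 → min 7029 | Q..T: k=2: 0+864+15·13·2=1254; k=3: 3510+396+15·18·2=4446; k=4: 4719+0+15·11·2=5049 → min 1254 | R..U: k=3: 0+1080+13·18·19=5526; k=4: 2574+418+13·11·19=5709; k=5: 864+0+13·2·19=1358 → min 1358.
Length 5: P..T: k=1: 0+1254+14·15·2=1674; k=2: 2730+864+14·13·2=3958; k=3: 6006+396+14·18·2=6906; k=4: 7029+0+14·11·2=7337 → min 1674 | Q..U: k=2: 0+1358+15·13·19=5063; k=3: 3510+1080+15·18·19=9720; k=4: 4719+418+15·11·19=8272; k=5: 1254+0+15·2·19=1824 → min 1824.
Length 6: P..U: k=1: 0+1824+14·15·19=5814; k=2: 2730+1358+14·13·19=7546; k=3: 6006+1080+14·18·19=11874; k=4: 7029+418+14·11·19=10373; k=5: 1674+0+14·2·19=2206 → min 2206.
Optimal order: ((P(Q(R(ST))))U) with cost 2206.

2206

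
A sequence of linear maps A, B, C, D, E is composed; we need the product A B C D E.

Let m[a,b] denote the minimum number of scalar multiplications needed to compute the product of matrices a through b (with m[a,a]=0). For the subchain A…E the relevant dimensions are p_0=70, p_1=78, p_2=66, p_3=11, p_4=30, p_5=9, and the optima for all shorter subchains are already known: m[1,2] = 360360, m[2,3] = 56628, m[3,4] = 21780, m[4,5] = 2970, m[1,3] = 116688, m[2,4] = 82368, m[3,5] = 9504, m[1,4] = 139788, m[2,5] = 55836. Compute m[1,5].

m[1,5] = min over k∈[1,4] of m[1,k]+m[k+1,5]+p_{0}·p_k·p_{5}.
k=1: 0 + 55836 + 70·78·9 = 104976; k=2: 360360 + 9504 + 70·66·9 = 411444; k=3: 116688 + 2970 + 70·11·9 = 126588; k=4: 139788 + 0 + 70·30·9 = 158688.
Minimum: 104976 at k=1.

104976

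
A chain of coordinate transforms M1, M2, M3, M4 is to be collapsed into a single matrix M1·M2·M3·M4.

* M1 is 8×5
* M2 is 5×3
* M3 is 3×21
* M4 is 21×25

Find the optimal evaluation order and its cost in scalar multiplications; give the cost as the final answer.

Adjacent pairs: M1M2 = 8·5·3 = 120; M2M3 = 5·3·21 = 315; M3M4 = 3·21·25 = 1575.
Length 3: M1..M3: k=1: 0+315+8·5·21=1155; k=2: 120+0+8·3·21=624 → min 624 | M2..M4: k=2: 0+1575+5·3·25=1950; k=3: 315+0+5·21·25=2940 → min 1950.
Length 4: M1..M4: k=1: 0+1950+8·5·25=2950; k=2: 120+1575+8·3·25=2295; k=3: 624+0+8·21·25=4824 → min 2295.
Optimal parenthesization: ((M1·M2)·(M3·M4)) with cost 2295.

2295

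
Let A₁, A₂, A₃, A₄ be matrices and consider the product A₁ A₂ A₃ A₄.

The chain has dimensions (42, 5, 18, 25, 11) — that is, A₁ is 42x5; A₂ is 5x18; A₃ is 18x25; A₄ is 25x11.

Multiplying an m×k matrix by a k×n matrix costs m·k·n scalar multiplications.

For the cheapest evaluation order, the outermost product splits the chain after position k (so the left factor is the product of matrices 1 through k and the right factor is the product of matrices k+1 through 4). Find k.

1

Adjacent pairs: A₁A₂ = 42·5·18 = 3780; A₂A₃ = 5·18·25 = 2250; A₃A₄ = 18·25·11 = 4950.
Length 3: A₁..A₃: k=1: 0+2250+42·5·25=7500; k=2: 3780+0+42·18·25=22680 → min 7500 | A₂..A₄: k=2: 0+4950+5·18·11=5940; k=3: 2250+0+5·25·11=3625 → min 3625.
Top-level splits: k=1: (A₁..A₁)·(A₂..A₄) → 0+3625+42·5·11 = 5935; k=2: (A₁..A₂)·(A₃..A₄) → 3780+4950+42·18·11 = 17046; k=3: (A₁..A₃)·(A₄..A₄) → 7500+0+42·25·11 = 19050.
Best split is after A₁, i.e. k = 1.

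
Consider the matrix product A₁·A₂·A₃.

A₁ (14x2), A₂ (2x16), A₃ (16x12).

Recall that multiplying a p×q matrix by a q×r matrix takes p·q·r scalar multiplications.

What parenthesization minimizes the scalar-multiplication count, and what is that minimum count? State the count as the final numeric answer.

720

(A₁·(A₂·A₃)): cost 720.
((A₁·A₂)·A₃): cost 3136.
Optimal: (A₁·(A₂·A₃)) with cost 720.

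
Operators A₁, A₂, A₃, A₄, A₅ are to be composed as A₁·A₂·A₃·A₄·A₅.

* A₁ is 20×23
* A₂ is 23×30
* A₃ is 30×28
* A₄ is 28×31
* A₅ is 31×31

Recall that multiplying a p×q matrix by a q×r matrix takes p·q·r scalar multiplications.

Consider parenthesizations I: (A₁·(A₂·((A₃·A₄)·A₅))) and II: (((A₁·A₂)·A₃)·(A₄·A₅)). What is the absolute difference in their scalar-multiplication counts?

Order I = (A₁·(A₂·((A₃·A₄)·A₅))): (A₃·A₄): 30×28 by 28×31 → 30×31, cost 30·28·31 = 26040; ((A₃·A₄)·A₅): 30×31 by 31×31 → 30×31, cost 30·31·31 = 28830; cumulative 54870; (A₂·((A₃·A₄)·A₅)): 23×30 by 30×31 → 23×31, cost 23·30·31 = 21390; cumulative 76260; (A₁·(A₂·((A₃·A₄)·A₅))): 20×23 by 23×31 → 20×31, cost 20·23·31 = 14260; cumulative 90520. Total 90520.
Order II = (((A₁·A₂)·A₃)·(A₄·A₅)): (A₁·A₂): 20×23 by 23×30 → 20×30, cost 20·23·30 = 13800; ((A₁·A₂)·A₃): 20×30 by 30×28 → 20×28, cost 20·30·28 = 16800; cumulative 30600; (A₄·A₅): 28×31 by 31×31 → 28×31, cost 28·31·31 = 26908; (((A₁·A₂)·A₃)·(A₄·A₅)): 20×28 by 28×31 → 20×31, cost 20·28·31 = 17360; cumulative 74868. Total 74868.
Difference: |90520 − 74868| = 15652.

15652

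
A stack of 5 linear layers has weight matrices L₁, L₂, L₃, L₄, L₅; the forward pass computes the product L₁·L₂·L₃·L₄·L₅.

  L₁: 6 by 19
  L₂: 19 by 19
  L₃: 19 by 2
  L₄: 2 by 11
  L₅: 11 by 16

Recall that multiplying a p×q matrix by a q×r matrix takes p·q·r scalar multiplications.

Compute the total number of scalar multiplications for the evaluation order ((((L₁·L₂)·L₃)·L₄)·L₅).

3582

(L₁·L₂): 6×19 by 19×19 → 6×19, cost 6·19·19 = 2166
((L₁·L₂)·L₃): 6×19 by 19×2 → 6×2, cost 6·19·2 = 228; cumulative 2394
(((L₁·L₂)·L₃)·L₄): 6×2 by 2×11 → 6×11, cost 6·2·11 = 132; cumulative 2526
((((L₁·L₂)·L₃)·L₄)·L₅): 6×11 by 11×16 → 6×16, cost 6·11·16 = 1056; cumulative 3582
Total: 3582 scalar multiplications.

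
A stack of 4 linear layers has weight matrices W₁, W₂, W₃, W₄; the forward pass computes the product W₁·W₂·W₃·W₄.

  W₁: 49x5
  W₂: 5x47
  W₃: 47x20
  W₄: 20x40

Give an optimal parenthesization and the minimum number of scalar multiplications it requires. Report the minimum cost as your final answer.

18500

Adjacent pairs: W₁W₂ = 49·5·47 = 11515; W₂W₃ = 5·47·20 = 4700; W₃W₄ = 47·20·40 = 37600.
Length 3: W₁..W₃: k=1: 0+4700+49·5·20=9600; k=2: 11515+0+49·47·20=57575 → min 9600 | W₂..W₄: k=2: 0+37600+5·47·40=47000; k=3: 4700+0+5·20·40=8700 → min 8700.
Length 4: W₁..W₄: k=1: 0+8700+49·5·40=18500; k=2: 11515+37600+49·47·40=141235; k=3: 9600+0+49·20·40=48800 → min 18500.
Optimal parenthesization: (W₁·((W₂·W₃)·W₄)) with cost 18500.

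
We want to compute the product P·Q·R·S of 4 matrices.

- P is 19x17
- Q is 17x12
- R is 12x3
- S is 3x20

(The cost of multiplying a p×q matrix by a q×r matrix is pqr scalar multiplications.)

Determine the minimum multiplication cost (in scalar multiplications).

Adjacent pairs: PQ = 19·17·12 = 3876; QR = 17·12·3 = 612; RS = 12·3·20 = 720.
Length 3: P..R: k=1: 0+612+19·17·3=1581; k=2: 3876+0+19·12·3=4560 → min 1581 | Q..S: k=2: 0+720+17·12·20=4800; k=3: 612+0+17·3·20=1632 → min 1632.
Length 4: P..S: k=1: 0+1632+19·17·20=8092; k=2: 3876+720+19·12·20=9156; k=3: 1581+0+19·3·20=2721 → min 2721.
Optimal order: ((P·(Q·R))·S) with cost 2721.

2721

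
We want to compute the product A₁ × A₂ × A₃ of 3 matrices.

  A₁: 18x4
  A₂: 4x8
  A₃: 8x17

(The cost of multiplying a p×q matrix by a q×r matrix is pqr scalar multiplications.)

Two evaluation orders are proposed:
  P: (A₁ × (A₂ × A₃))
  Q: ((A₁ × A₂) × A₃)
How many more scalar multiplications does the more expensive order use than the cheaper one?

1256

Order P = (A₁ × (A₂ × A₃)): (A₂ × A₃): 4×8 by 8×17 → 4×17, cost 4·8·17 = 544; (A₁ × (A₂ × A₃)): 18×4 by 4×17 → 18×17, cost 18·4·17 = 1224; cumulative 1768. Total 1768.
Order Q = ((A₁ × A₂) × A₃): (A₁ × A₂): 18×4 by 4×8 → 18×8, cost 18·4·8 = 576; ((A₁ × A₂) × A₃): 18×8 by 8×17 → 18×17, cost 18·8·17 = 2448; cumulative 3024. Total 3024.
Difference: |1768 − 3024| = 1256.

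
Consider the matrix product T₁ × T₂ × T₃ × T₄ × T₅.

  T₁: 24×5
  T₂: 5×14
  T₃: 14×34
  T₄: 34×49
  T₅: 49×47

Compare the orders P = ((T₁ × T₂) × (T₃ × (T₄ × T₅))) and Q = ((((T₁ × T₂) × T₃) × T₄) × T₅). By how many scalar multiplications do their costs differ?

Order P = ((T₁ × T₂) × (T₃ × (T₄ × T₅))): (T₁ × T₂): 24×5 by 5×14 → 24×14, cost 24·5·14 = 1680; (T₄ × T₅): 34×49 by 49×47 → 34×47, cost 34·49·47 = 78302; (T₃ × (T₄ × T₅)): 14×34 by 34×47 → 14×47, cost 14·34·47 = 22372; cumulative 100674; ((T₁ × T₂) × (T₃ × (T₄ × T₅))): 24×14 by 14×47 → 24×47, cost 24·14·47 = 15792; cumulative 118146. Total 118146.
Order Q = ((((T₁ × T₂) × T₃) × T₄) × T₅): (T₁ × T₂): 24×5 by 5×14 → 24×14, cost 24·5·14 = 1680; ((T₁ × T₂) × T₃): 24×14 by 14×34 → 24×34, cost 24·14·34 = 11424; cumulative 13104; (((T₁ × T₂) × T₃) × T₄): 24×34 by 34×49 → 24×49, cost 24·34·49 = 39984; cumulative 53088; ((((T₁ × T₂) × T₃) × T₄) × T₅): 24×49 by 49×47 → 24×47, cost 24·49·47 = 55272; cumulative 108360. Total 108360.
Difference: |118146 − 108360| = 9786.

9786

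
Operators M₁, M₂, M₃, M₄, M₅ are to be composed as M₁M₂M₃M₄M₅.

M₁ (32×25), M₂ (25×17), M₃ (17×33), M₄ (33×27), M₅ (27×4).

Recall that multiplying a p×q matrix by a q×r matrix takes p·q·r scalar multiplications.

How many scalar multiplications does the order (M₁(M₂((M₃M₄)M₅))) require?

21883

(M₃M₄): 17×33 by 33×27 → 17×27, cost 17·33·27 = 15147
((M₃M₄)M₅): 17×27 by 27×4 → 17×4, cost 17·27·4 = 1836; cumulative 16983
(M₂((M₃M₄)M₅)): 25×17 by 17×4 → 25×4, cost 25·17·4 = 1700; cumulative 18683
(M₁(M₂((M₃M₄)M₅))): 32×25 by 25×4 → 32×4, cost 32·25·4 = 3200; cumulative 21883
Total: 21883 scalar multiplications.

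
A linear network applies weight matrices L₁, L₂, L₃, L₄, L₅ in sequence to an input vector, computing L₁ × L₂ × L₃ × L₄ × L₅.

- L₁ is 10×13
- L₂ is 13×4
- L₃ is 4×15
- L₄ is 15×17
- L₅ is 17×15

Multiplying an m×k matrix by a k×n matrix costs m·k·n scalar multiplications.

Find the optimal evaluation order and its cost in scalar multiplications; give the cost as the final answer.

3160

Adjacent pairs: L₁L₂ = 10·13·4 = 520; L₂L₃ = 13·4·15 = 780; L₃L₄ = 4·15·17 = 1020; L₄L₅ = 15·17·15 = 3825.
Length 3: L₁..L₃: k=1: 0+780+10·13·15=2730; k=2: 520+0+10·4·15=1120 → min 1120 | L₂..L₄: k=2: 0+1020+13·4·17=1904; k=3: 780+0+13·15·17=4095 → min 1904 | L₃..L₅: k=3: 0+3825+4·15·15=4725; k=4: 1020+0+4·17·15=2040 → min 2040.
Length 4: L₁..L₄: k=1: 0+1904+10·13·17=4114; k=2: 520+1020+10·4·17=2220; k=3: 1120+0+10·15·17=3670 → min 2220 | L₂..L₅: k=2: 0+2040+13·4·15=2820; k=3: 780+3825+13·15·15=7530; k=4: 1904+0+13·17·15=5219 → min 2820.
Length 5: L₁..L₅: k=1: 0+2820+10·13·15=4770; k=2: 520+2040+10·4·15=3160; k=3: 1120+3825+10·15·15=7195; k=4: 2220+0+10·17·15=4770 → min 3160.
Optimal parenthesization: ((L₁ × L₂) × ((L₃ × L₄) × L₅)) with cost 3160.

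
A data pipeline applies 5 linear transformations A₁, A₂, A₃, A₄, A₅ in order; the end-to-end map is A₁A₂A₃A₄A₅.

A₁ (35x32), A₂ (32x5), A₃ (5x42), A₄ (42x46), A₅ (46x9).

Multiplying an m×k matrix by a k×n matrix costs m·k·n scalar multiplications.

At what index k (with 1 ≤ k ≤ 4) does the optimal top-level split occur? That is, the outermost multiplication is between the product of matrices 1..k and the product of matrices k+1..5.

2

Adjacent pairs: A₁A₂ = 35·32·5 = 5600; A₂A₃ = 32·5·42 = 6720; A₃A₄ = 5·42·46 = 9660; A₄A₅ = 42·46·9 = 17388.
Length 3: A₁..A₃: k=1: 0+6720+35·32·42=53760; k=2: 5600+0+35·5·42=12950 → min 12950 | A₂..A₄: k=2: 0+9660+32·5·46=17020; k=3: 6720+0+32·42·46=68544 → min 17020 | A₃..A₅: k=3: 0+17388+5·42·9=19278; k=4: 9660+0+5·46·9=11730 → min 11730.
Length 4: A₁..A₄: k=1: 0+17020+35·32·46=68540; k=2: 5600+9660+35·5·46=23310; k=3: 12950+0+35·42·46=80570 → min 23310 | A₂..A₅: k=2: 0+11730+32·5·9=13170; k=3: 6720+17388+32·42·9=36204; k=4: 17020+0+32·46·9=30268 → min 13170.
Top-level splits: k=1: (A₁..A₁)·(A₂..A₅) → 0+13170+35·32·9 = 23250; k=2: (A₁..A₂)·(A₃..A₅) → 5600+11730+35·5·9 = 18905; k=3: (A₁..A₃)·(A₄..A₅) → 12950+17388+35·42·9 = 43568; k=4: (A₁..A₄)·(A₅..A₅) → 23310+0+35·46·9 = 37800.
Best split is after A₂, i.e. k = 2.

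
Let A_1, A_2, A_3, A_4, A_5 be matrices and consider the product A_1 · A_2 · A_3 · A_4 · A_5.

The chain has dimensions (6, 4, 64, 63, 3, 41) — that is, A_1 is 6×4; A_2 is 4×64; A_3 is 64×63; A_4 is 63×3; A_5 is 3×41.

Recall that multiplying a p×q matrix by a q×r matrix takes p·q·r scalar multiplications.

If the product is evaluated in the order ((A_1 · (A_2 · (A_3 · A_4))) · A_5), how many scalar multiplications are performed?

(A_3 · A_4): 64×63 by 63×3 → 64×3, cost 64·63·3 = 12096
(A_2 · (A_3 · A_4)): 4×64 by 64×3 → 4×3, cost 4·64·3 = 768; cumulative 12864
(A_1 · (A_2 · (A_3 · A_4))): 6×4 by 4×3 → 6×3, cost 6·4·3 = 72; cumulative 12936
((A_1 · (A_2 · (A_3 · A_4))) · A_5): 6×3 by 3×41 → 6×41, cost 6·3·41 = 738; cumulative 13674
Total: 13674 scalar multiplications.

13674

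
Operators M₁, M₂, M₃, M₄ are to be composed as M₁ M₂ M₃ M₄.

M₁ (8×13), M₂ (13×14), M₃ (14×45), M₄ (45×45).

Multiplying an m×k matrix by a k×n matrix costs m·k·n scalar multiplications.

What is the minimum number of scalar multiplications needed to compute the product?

22696

Adjacent pairs: M₁M₂ = 8·13·14 = 1456; M₂M₃ = 13·14·45 = 8190; M₃M₄ = 14·45·45 = 28350.
Length 3: M₁..M₃: k=1: 0+8190+8·13·45=12870; k=2: 1456+0+8·14·45=6496 → min 6496 | M₂..M₄: k=2: 0+28350+13·14·45=36540; k=3: 8190+0+13·45·45=34515 → min 34515.
Length 4: M₁..M₄: k=1: 0+34515+8·13·45=39195; k=2: 1456+28350+8·14·45=34846; k=3: 6496+0+8·45·45=22696 → min 22696.
Optimal order: (((M₁ M₂) M₃) M₄) with cost 22696.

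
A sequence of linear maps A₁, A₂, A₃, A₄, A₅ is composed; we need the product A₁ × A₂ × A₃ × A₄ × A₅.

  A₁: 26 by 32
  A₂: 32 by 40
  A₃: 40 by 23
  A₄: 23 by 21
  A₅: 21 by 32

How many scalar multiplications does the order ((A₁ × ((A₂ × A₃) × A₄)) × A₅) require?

79840

(A₂ × A₃): 32×40 by 40×23 → 32×23, cost 32·40·23 = 29440
((A₂ × A₃) × A₄): 32×23 by 23×21 → 32×21, cost 32·23·21 = 15456; cumulative 44896
(A₁ × ((A₂ × A₃) × A₄)): 26×32 by 32×21 → 26×21, cost 26·32·21 = 17472; cumulative 62368
((A₁ × ((A₂ × A₃) × A₄)) × A₅): 26×21 by 21×32 → 26×32, cost 26·21·32 = 17472; cumulative 79840
Total: 79840 scalar multiplications.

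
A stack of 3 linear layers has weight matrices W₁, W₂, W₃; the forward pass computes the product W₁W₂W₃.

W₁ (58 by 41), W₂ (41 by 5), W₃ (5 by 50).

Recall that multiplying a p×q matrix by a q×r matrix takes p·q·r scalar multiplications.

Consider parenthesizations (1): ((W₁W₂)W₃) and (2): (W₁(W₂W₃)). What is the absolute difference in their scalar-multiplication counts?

Order (1) = ((W₁W₂)W₃): (W₁W₂): 58×41 by 41×5 → 58×5, cost 58·41·5 = 11890; ((W₁W₂)W₃): 58×5 by 5×50 → 58×50, cost 58·5·50 = 14500; cumulative 26390. Total 26390.
Order (2) = (W₁(W₂W₃)): (W₂W₃): 41×5 by 5×50 → 41×50, cost 41·5·50 = 10250; (W₁(W₂W₃)): 58×41 by 41×50 → 58×50, cost 58·41·50 = 118900; cumulative 129150. Total 129150.
Difference: |26390 − 129150| = 102760.

102760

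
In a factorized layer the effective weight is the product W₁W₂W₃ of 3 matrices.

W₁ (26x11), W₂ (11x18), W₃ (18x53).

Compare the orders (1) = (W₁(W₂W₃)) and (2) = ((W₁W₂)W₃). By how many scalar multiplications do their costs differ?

4300

Order (1) = (W₁(W₂W₃)): (W₂W₃): 11×18 by 18×53 → 11×53, cost 11·18·53 = 10494; (W₁(W₂W₃)): 26×11 by 11×53 → 26×53, cost 26·11·53 = 15158; cumulative 25652. Total 25652.
Order (2) = ((W₁W₂)W₃): (W₁W₂): 26×11 by 11×18 → 26×18, cost 26·11·18 = 5148; ((W₁W₂)W₃): 26×18 by 18×53 → 26×53, cost 26·18·53 = 24804; cumulative 29952. Total 29952.
Difference: |25652 − 29952| = 4300.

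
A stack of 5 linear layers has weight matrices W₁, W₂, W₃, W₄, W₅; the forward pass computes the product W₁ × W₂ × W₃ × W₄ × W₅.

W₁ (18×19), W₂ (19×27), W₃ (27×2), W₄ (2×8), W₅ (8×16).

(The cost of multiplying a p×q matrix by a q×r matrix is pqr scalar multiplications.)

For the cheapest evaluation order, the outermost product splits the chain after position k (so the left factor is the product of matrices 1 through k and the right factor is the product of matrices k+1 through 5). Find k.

Adjacent pairs: W₁W₂ = 18·19·27 = 9234; W₂W₃ = 19·27·2 = 1026; W₃W₄ = 27·2·8 = 432; W₄W₅ = 2·8·16 = 256.
Length 3: W₁..W₃: k=1: 0+1026+18·19·2=1710; k=2: 9234+0+18·27·2=10206 → min 1710 | W₂..W₄: k=2: 0+432+19·27·8=4536; k=3: 1026+0+19·2·8=1330 → min 1330 | W₃..W₅: k=3: 0+256+27·2·16=1120; k=4: 432+0+27·8·16=3888 → min 1120.
Length 4: W₁..W₄: k=1: 0+1330+18·19·8=4066; k=2: 9234+432+18·27·8=13554; k=3: 1710+0+18·2·8=1998 → min 1998 | W₂..W₅: k=2: 0+1120+19·27·16=9328; k=3: 1026+256+19·2·16=1890; k=4: 1330+0+19·8·16=3762 → min 1890.
Top-level splits: k=1: (W₁..W₁)·(W₂..W₅) → 0+1890+18·19·16 = 7362; k=2: (W₁..W₂)·(W₃..W₅) → 9234+1120+18·27·16 = 18130; k=3: (W₁..W₃)·(W₄..W₅) → 1710+256+18·2·16 = 2542; k=4: (W₁..W₄)·(W₅..W₅) → 1998+0+18·8·16 = 4302.
Best split is after W₃, i.e. k = 3.

3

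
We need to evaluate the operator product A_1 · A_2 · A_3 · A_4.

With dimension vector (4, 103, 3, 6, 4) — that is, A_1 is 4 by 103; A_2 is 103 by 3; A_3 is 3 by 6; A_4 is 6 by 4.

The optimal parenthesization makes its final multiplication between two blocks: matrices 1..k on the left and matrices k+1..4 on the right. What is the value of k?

Adjacent pairs: A_1A_2 = 4·103·3 = 1236; A_2A_3 = 103·3·6 = 1854; A_3A_4 = 3·6·4 = 72.
Length 3: A_1..A_3: k=1: 0+1854+4·103·6=4326; k=2: 1236+0+4·3·6=1308 → min 1308 | A_2..A_4: k=2: 0+72+103·3·4=1308; k=3: 1854+0+103·6·4=4326 → min 1308.
Top-level splits: k=1: (A_1..A_1)·(A_2..A_4) → 0+1308+4·103·4 = 2956; k=2: (A_1..A_2)·(A_3..A_4) → 1236+72+4·3·4 = 1356; k=3: (A_1..A_3)·(A_4..A_4) → 1308+0+4·6·4 = 1404.
Best split is after A_2, i.e. k = 2.

2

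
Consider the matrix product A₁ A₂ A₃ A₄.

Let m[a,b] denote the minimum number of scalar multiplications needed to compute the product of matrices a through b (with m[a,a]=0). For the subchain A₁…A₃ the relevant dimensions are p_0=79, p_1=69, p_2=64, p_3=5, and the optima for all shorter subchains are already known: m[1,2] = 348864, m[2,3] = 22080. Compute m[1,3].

49335

m[1,3] = min over k∈[1,2] of m[1,k]+m[k+1,3]+p_{0}·p_k·p_{3}.
k=1: 0 + 22080 + 79·69·5 = 49335; k=2: 348864 + 0 + 79·64·5 = 374144.
Minimum: 49335 at k=1.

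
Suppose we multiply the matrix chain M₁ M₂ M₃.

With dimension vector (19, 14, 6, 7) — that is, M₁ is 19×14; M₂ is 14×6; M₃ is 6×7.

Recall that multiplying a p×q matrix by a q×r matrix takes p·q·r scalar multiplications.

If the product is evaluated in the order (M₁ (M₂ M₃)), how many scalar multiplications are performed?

(M₂ M₃): 14×6 by 6×7 → 14×7, cost 14·6·7 = 588
(M₁ (M₂ M₃)): 19×14 by 14×7 → 19×7, cost 19·14·7 = 1862; cumulative 2450
Total: 2450 scalar multiplications.

2450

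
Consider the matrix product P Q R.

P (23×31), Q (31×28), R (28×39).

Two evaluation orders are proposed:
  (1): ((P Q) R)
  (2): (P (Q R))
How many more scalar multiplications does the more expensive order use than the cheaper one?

16579

Order (1) = ((P Q) R): (P Q): 23×31 by 31×28 → 23×28, cost 23·31·28 = 19964; ((P Q) R): 23×28 by 28×39 → 23×39, cost 23·28·39 = 25116; cumulative 45080. Total 45080.
Order (2) = (P (Q R)): (Q R): 31×28 by 28×39 → 31×39, cost 31·28·39 = 33852; (P (Q R)): 23×31 by 31×39 → 23×39, cost 23·31·39 = 27807; cumulative 61659. Total 61659.
Difference: |45080 − 61659| = 16579.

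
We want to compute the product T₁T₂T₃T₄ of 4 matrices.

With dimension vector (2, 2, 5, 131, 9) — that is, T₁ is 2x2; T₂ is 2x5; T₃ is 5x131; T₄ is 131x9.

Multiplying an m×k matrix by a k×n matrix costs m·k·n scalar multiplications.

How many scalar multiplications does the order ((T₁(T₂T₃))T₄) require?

(T₂T₃): 2×5 by 5×131 → 2×131, cost 2·5·131 = 1310
(T₁(T₂T₃)): 2×2 by 2×131 → 2×131, cost 2·2·131 = 524; cumulative 1834
((T₁(T₂T₃))T₄): 2×131 by 131×9 → 2×9, cost 2·131·9 = 2358; cumulative 4192
Total: 4192 scalar multiplications.

4192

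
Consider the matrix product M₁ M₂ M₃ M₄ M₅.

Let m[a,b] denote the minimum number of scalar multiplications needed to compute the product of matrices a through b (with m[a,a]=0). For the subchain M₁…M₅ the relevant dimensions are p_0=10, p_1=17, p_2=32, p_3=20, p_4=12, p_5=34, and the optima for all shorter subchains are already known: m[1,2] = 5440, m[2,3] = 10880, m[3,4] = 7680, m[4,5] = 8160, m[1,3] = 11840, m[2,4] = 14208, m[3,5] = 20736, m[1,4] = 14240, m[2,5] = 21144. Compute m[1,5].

18320

m[1,5] = min over k∈[1,4] of m[1,k]+m[k+1,5]+p_{0}·p_k·p_{5}.
k=1: 0 + 21144 + 10·17·34 = 26924; k=2: 5440 + 20736 + 10·32·34 = 37056; k=3: 11840 + 8160 + 10·20·34 = 26800; k=4: 14240 + 0 + 10·12·34 = 18320.
Minimum: 18320 at k=4.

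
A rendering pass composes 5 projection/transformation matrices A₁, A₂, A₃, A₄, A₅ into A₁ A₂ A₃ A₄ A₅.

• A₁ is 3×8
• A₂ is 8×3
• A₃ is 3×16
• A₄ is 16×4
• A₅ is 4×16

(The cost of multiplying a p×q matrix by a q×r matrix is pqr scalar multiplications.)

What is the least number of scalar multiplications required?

Adjacent pairs: A₁A₂ = 3·8·3 = 72; A₂A₃ = 8·3·16 = 384; A₃A₄ = 3·16·4 = 192; A₄A₅ = 16·4·16 = 1024.
Length 3: A₁..A₃: k=1: 0+384+3·8·16=768; k=2: 72+0+3·3·16=216 → min 216 | A₂..A₄: k=2: 0+192+8·3·4=288; k=3: 384+0+8·16·4=896 → min 288 | A₃..A₅: k=3: 0+1024+3·16·16=1792; k=4: 192+0+3·4·16=384 → min 384.
Length 4: A₁..A₄: k=1: 0+288+3·8·4=384; k=2: 72+192+3·3·4=300; k=3: 216+0+3·16·4=408 → min 300 | A₂..A₅: k=2: 0+384+8·3·16=768; k=3: 384+1024+8·16·16=3456; k=4: 288+0+8·4·16=800 → min 768.
Length 5: A₁..A₅: k=1: 0+768+3·8·16=1152; k=2: 72+384+3·3·16=600; k=3: 216+1024+3·16·16=2008; k=4: 300+0+3·4·16=492 → min 492.
Optimal order: (((A₁ A₂) (A₃ A₄)) A₅) with cost 492.

492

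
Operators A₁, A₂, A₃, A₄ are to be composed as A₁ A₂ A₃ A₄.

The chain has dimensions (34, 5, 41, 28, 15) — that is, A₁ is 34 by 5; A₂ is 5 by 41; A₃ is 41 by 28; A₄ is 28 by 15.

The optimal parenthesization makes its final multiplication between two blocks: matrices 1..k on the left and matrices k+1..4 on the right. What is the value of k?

Adjacent pairs: A₁A₂ = 34·5·41 = 6970; A₂A₃ = 5·41·28 = 5740; A₃A₄ = 41·28·15 = 17220.
Length 3: A₁..A₃: k=1: 0+5740+34·5·28=10500; k=2: 6970+0+34·41·28=46002 → min 10500 | A₂..A₄: k=2: 0+17220+5·41·15=20295; k=3: 5740+0+5·28·15=7840 → min 7840.
Top-level splits: k=1: (A₁..A₁)·(A₂..A₄) → 0+7840+34·5·15 = 10390; k=2: (A₁..A₂)·(A₃..A₄) → 6970+17220+34·41·15 = 45100; k=3: (A₁..A₃)·(A₄..A₄) → 10500+0+34·28·15 = 24780.
Best split is after A₁, i.e. k = 1.

1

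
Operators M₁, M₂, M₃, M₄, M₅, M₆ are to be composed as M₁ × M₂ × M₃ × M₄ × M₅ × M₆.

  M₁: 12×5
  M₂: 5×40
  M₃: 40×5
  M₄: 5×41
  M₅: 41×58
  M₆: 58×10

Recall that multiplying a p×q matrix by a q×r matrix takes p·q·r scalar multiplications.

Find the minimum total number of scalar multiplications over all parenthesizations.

16640

Adjacent pairs: M₁M₂ = 12·5·40 = 2400; M₂M₃ = 5·40·5 = 1000; M₃M₄ = 40·5·41 = 8200; M₄M₅ = 5·41·58 = 11890; M₅M₆ = 41·58·10 = 23780.
Length 3: M₁..M₃: k=1: 0+1000+12·5·5=1300; k=2: 2400+0+12·40·5=4800 → min 1300 | M₂..M₄: k=2: 0+8200+5·40·41=16400; k=3: 1000+0+5·5·41=2025 → min 2025 | M₃..M₅: k=3: 0+11890+40·5·58=23490; k=4: 8200+0+40·41·58=103320 → min 23490 | M₄..M₆: k=4: 0+23780+5·41·10=25830; k=5: 11890+0+5·58·10=14790 → min 14790.
Length 4: M₁..M₄: k=1: 0+2025+12·5·41=4485; k=2: 2400+8200+12·40·41=30280; k=3: 1300+0+12·5·41=3760 → min 3760 | M₂..M₅: k=2: 0+23490+5·40·58=35090; k=3: 1000+11890+5·5·58=14340; k=4: 2025+0+5·41·58=13915 → min 13915 | M₃..M₆: k=3: 0+14790+40·5·10=16790; k=4: 8200+23780+40·41·10=48380; k=5: 23490+0+40·58·10=46690 → min 16790.
Length 5: M₁..M₅: k=1: 0+13915+12·5·58=17395; k=2: 2400+23490+12·40·58=53730; k=3: 1300+11890+12·5·58=16670; k=4: 3760+0+12·41·58=32296 → min 16670 | M₂..M₆: k=2: 0+16790+5·40·10=18790; k=3: 1000+14790+5·5·10=16040; k=4: 2025+23780+5·41·10=27855; k=5: 13915+0+5·58·10=16815 → min 16040.
Length 6: M₁..M₆: k=1: 0+16040+12·5·10=16640; k=2: 2400+16790+12·40·10=23990; k=3: 1300+14790+12·5·10=16690; k=4: 3760+23780+12·41·10=32460; k=5: 16670+0+12·58·10=23630 → min 16640.
Optimal order: (M₁ × ((M₂ × M₃) × ((M₄ × M₅) × M₆))) with cost 16640.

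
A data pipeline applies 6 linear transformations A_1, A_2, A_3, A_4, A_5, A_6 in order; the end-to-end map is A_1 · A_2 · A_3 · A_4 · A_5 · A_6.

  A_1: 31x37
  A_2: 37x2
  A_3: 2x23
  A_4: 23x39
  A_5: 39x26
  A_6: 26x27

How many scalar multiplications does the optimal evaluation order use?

Adjacent pairs: A_1A_2 = 31·37·2 = 2294; A_2A_3 = 37·2·23 = 1702; A_3A_4 = 2·23·39 = 1794; A_4A_5 = 23·39·26 = 23322; A_5A_6 = 39·26·27 = 27378.
Length 3: A_1..A_3: k=1: 0+1702+31·37·23=28083; k=2: 2294+0+31·2·23=3720 → min 3720 | A_2..A_4: k=2: 0+1794+37·2·39=4680; k=3: 1702+0+37·23·39=34891 → min 4680 | A_3..A_5: k=3: 0+23322+2·23·26=24518; k=4: 1794+0+2·39·26=3822 → min 3822 | A_4..A_6: k=4: 0+27378+23·39·27=51597; k=5: 23322+0+23·26·27=39468 → min 39468.
Length 4: A_1..A_4: k=1: 0+4680+31·37·39=49413; k=2: 2294+1794+31·2·39=6506; k=3: 3720+0+31·23·39=31527 → min 6506 | A_2..A_5: k=2: 0+3822+37·2·26=5746; k=3: 1702+23322+37·23·26=47150; k=4: 4680+0+37·39·26=42198 → min 5746 | A_3..A_6: k=3: 0+39468+2·23·27=40710; k=4: 1794+27378+2·39·27=31278; k=5: 3822+0+2·26·27=5226 → min 5226.
Length 5: A_1..A_5: k=1: 0+5746+31·37·26=35568; k=2: 2294+3822+31·2·26=7728; k=3: 3720+23322+31·23·26=45580; k=4: 6506+0+31·39·26=37940 → min 7728 | A_2..A_6: k=2: 0+5226+37·2·27=7224; k=3: 1702+39468+37·23·27=64147; k=4: 4680+27378+37·39·27=71019; k=5: 5746+0+37·26·27=31720 → min 7224.
Length 6: A_1..A_6: k=1: 0+7224+31·37·27=38193; k=2: 2294+5226+31·2·27=9194; k=3: 3720+39468+31·23·27=62439; k=4: 6506+27378+31·39·27=66527; k=5: 7728+0+31·26·27=29490 → min 9194.
Optimal order: ((A_1 · A_2) · (((A_3 · A_4) · A_5) · A_6)) with cost 9194.

9194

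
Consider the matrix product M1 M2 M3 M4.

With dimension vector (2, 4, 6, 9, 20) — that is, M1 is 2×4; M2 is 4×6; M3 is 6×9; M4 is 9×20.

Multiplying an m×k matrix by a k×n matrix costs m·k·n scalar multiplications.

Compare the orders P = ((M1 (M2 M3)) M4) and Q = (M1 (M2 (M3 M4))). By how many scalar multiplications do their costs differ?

1072

Order P = ((M1 (M2 M3)) M4): (M2 M3): 4×6 by 6×9 → 4×9, cost 4·6·9 = 216; (M1 (M2 M3)): 2×4 by 4×9 → 2×9, cost 2·4·9 = 72; cumulative 288; ((M1 (M2 M3)) M4): 2×9 by 9×20 → 2×20, cost 2·9·20 = 360; cumulative 648. Total 648.
Order Q = (M1 (M2 (M3 M4))): (M3 M4): 6×9 by 9×20 → 6×20, cost 6·9·20 = 1080; (M2 (M3 M4)): 4×6 by 6×20 → 4×20, cost 4·6·20 = 480; cumulative 1560; (M1 (M2 (M3 M4))): 2×4 by 4×20 → 2×20, cost 2·4·20 = 160; cumulative 1720. Total 1720.
Difference: |648 − 1720| = 1072.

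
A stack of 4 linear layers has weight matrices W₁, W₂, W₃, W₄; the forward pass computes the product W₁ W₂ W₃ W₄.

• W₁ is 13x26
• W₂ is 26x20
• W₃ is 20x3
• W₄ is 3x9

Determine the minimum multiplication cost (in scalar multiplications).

Adjacent pairs: W₁W₂ = 13·26·20 = 6760; W₂W₃ = 26·20·3 = 1560; W₃W₄ = 20·3·9 = 540.
Length 3: W₁..W₃: k=1: 0+1560+13·26·3=2574; k=2: 6760+0+13·20·3=7540 → min 2574 | W₂..W₄: k=2: 0+540+26·20·9=5220; k=3: 1560+0+26·3·9=2262 → min 2262.
Length 4: W₁..W₄: k=1: 0+2262+13·26·9=5304; k=2: 6760+540+13·20·9=9640; k=3: 2574+0+13·3·9=2925 → min 2925.
Optimal order: ((W₁ (W₂ W₃)) W₄) with cost 2925.

2925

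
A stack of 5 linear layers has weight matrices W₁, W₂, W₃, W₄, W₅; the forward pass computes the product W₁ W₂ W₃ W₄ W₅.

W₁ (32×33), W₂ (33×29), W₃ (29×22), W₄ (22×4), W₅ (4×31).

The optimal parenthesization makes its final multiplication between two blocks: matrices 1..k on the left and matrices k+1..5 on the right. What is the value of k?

Adjacent pairs: W₁W₂ = 32·33·29 = 30624; W₂W₃ = 33·29·22 = 21054; W₃W₄ = 29·22·4 = 2552; W₄W₅ = 22·4·31 = 2728.
Length 3: W₁..W₃: k=1: 0+21054+32·33·22=44286; k=2: 30624+0+32·29·22=51040 → min 44286 | W₂..W₄: k=2: 0+2552+33·29·4=6380; k=3: 21054+0+33·22·4=23958 → min 6380 | W₃..W₅: k=3: 0+2728+29·22·31=22506; k=4: 2552+0+29·4·31=6148 → min 6148.
Length 4: W₁..W₄: k=1: 0+6380+32·33·4=10604; k=2: 30624+2552+32·29·4=36888; k=3: 44286+0+32·22·4=47102 → min 10604 | W₂..W₅: k=2: 0+6148+33·29·31=35815; k=3: 21054+2728+33·22·31=46288; k=4: 6380+0+33·4·31=10472 → min 10472.
Top-level splits: k=1: (W₁..W₁)·(W₂..W₅) → 0+10472+32·33·31 = 43208; k=2: (W₁..W₂)·(W₃..W₅) → 30624+6148+32·29·31 = 65540; k=3: (W₁..W₃)·(W₄..W₅) → 44286+2728+32·22·31 = 68838; k=4: (W₁..W₄)·(W₅..W₅) → 10604+0+32·4·31 = 14572.
Best split is after W₄, i.e. k = 4.

4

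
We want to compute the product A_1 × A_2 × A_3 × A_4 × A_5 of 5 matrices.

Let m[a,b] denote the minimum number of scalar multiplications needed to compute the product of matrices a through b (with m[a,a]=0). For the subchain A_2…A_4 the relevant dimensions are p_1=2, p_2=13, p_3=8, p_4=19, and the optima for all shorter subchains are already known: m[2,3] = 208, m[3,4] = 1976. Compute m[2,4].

m[2,4] = min over k∈[2,3] of m[2,k]+m[k+1,4]+p_{1}·p_k·p_{4}.
k=2: 0 + 1976 + 2·13·19 = 2470; k=3: 208 + 0 + 2·8·19 = 512.
Minimum: 512 at k=3.

512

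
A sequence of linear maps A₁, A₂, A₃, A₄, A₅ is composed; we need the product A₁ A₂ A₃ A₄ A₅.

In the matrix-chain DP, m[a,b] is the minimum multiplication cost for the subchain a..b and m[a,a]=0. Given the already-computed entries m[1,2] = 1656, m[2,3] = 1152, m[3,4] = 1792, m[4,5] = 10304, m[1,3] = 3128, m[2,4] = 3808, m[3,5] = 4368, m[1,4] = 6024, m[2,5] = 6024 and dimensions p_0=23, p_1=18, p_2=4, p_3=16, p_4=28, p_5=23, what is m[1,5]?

8140

m[1,5] = min over k∈[1,4] of m[1,k]+m[k+1,5]+p_{0}·p_k·p_{5}.
k=1: 0 + 6024 + 23·18·23 = 15546; k=2: 1656 + 4368 + 23·4·23 = 8140; k=3: 3128 + 10304 + 23·16·23 = 21896; k=4: 6024 + 0 + 23·28·23 = 20836.
Minimum: 8140 at k=2.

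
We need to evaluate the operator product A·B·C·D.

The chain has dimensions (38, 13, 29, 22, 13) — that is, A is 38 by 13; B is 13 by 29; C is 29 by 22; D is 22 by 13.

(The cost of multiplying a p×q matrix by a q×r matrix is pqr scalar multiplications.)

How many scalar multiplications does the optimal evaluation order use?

Adjacent pairs: AB = 38·13·29 = 14326; BC = 13·29·22 = 8294; CD = 29·22·13 = 8294.
Length 3: A..C: k=1: 0+8294+38·13·22=19162; k=2: 14326+0+38·29·22=38570 → min 19162 | B..D: k=2: 0+8294+13·29·13=13195; k=3: 8294+0+13·22·13=12012 → min 12012.
Length 4: A..D: k=1: 0+12012+38·13·13=18434; k=2: 14326+8294+38·29·13=36946; k=3: 19162+0+38·22·13=30030 → min 18434.
Optimal order: (A·((B·C)·D)) with cost 18434.

18434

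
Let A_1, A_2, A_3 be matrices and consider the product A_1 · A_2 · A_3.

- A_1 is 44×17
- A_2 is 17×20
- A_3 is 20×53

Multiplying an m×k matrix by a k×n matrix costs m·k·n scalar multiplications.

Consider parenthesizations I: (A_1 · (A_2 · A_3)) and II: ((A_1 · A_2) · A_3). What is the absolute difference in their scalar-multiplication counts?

Order I = (A_1 · (A_2 · A_3)): (A_2 · A_3): 17×20 by 20×53 → 17×53, cost 17·20·53 = 18020; (A_1 · (A_2 · A_3)): 44×17 by 17×53 → 44×53, cost 44·17·53 = 39644; cumulative 57664. Total 57664.
Order II = ((A_1 · A_2) · A_3): (A_1 · A_2): 44×17 by 17×20 → 44×20, cost 44·17·20 = 14960; ((A_1 · A_2) · A_3): 44×20 by 20×53 → 44×53, cost 44·20·53 = 46640; cumulative 61600. Total 61600.
Difference: |57664 − 61600| = 3936.

3936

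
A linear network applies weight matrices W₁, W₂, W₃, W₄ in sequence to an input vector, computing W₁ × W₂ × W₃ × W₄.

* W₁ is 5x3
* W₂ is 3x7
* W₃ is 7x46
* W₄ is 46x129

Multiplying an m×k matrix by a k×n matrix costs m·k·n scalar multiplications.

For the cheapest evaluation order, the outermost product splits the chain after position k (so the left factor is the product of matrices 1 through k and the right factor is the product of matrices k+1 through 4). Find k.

Adjacent pairs: W₁W₂ = 5·3·7 = 105; W₂W₃ = 3·7·46 = 966; W₃W₄ = 7·46·129 = 41538.
Length 3: W₁..W₃: k=1: 0+966+5·3·46=1656; k=2: 105+0+5·7·46=1715 → min 1656 | W₂..W₄: k=2: 0+41538+3·7·129=44247; k=3: 966+0+3·46·129=18768 → min 18768.
Top-level splits: k=1: (W₁..W₁)·(W₂..W₄) → 0+18768+5·3·129 = 20703; k=2: (W₁..W₂)·(W₃..W₄) → 105+41538+5·7·129 = 46158; k=3: (W₁..W₃)·(W₄..W₄) → 1656+0+5·46·129 = 31326.
Best split is after W₁, i.e. k = 1.

1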